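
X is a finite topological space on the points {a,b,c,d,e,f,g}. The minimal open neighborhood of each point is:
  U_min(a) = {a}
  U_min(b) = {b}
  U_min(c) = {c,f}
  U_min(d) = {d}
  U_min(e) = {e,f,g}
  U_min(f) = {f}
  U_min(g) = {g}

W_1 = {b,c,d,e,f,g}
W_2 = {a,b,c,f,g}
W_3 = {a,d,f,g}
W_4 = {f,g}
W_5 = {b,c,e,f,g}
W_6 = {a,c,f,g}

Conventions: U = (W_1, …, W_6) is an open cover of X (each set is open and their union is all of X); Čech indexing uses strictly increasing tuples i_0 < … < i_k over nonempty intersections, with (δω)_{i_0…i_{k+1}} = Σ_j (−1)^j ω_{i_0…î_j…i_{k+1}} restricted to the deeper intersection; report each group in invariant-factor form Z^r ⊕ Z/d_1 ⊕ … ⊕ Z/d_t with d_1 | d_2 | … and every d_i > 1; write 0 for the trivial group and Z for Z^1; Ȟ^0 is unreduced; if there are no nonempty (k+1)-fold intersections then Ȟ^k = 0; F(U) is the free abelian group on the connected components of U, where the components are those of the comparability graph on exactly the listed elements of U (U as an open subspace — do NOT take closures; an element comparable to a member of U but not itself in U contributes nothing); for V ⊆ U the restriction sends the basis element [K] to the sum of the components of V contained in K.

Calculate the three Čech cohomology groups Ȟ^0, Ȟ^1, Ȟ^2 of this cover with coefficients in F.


nerve simplices:
  W12={b,c,f,g} W13={d,f,g} W14={f,g} W15={b,c,e,f,g} W16={c,f,g} W23={a,f,g} W24={f,g} W25={b,c,f,g} W26={a,c,f,g} W34={f,g} W35={f,g} W36={a,f,g} W45={f,g} W46={f,g} W56={c,f,g}
  W123={f,g} W124={f,g} W125={b,c,f,g} W126={c,f,g} W134={f,g} W135={f,g} W136={f,g} W145={f,g} W146={f,g} W156={c,f,g} W234={f,g} W235={f,g} W236={a,f,g} W245={f,g} W246={f,g} W256={c,f,g} W345={f,g} W346={f,g} W356={f,g} W456={f,g}
  W1234={f,g} W1235={f,g} W1236={f,g} W1245={f,g} W1246={f,g} W1256={c,f,g} W1345={f,g} W1346={f,g} W1356={f,g} W1456={f,g} W2345={f,g} W2346={f,g} W2356={f,g} W2456={f,g} W3456={f,g}
  W12345={f,g} W12346={f,g} W12356={f,g} W12456={f,g} W13456={f,g} W23456={f,g}
  W123456={f,g}
components per intersection:
  W1: {b} {c,e,f,g} {d}
  W2: {a} {b} {c,f} {g}
  W3: {a} {d} {f} {g}
  W4: {f} {g}
  W5: {b} {c,e,f,g}
  W6: {a} {c,f} {g}
  W12: {b} {c,f} {g}
  W13: {d} {f} {g}
  W14: {f} {g}
  W15: {b} {c,e,f,g}
  W16: {c,f} {g}
  W23: {a} {f} {g}
  W24: {f} {g}
  W25: {b} {c,f} {g}
  W26: {a} {c,f} {g}
  W34: {f} {g}
  W35: {f} {g}
  W36: {a} {f} {g}
  W45: {f} {g}
  W46: {f} {g}
  W56: {c,f} {g}
  W123: {f} {g}
  W124: {f} {g}
  W125: {b} {c,f} {g}
  W126: {c,f} {g}
  W134: {f} {g}
  W135: {f} {g}
  W136: {f} {g}
  W145: {f} {g}
  W146: {f} {g}
  W156: {c,f} {g}
  W234: {f} {g}
  W235: {f} {g}
  W236: {a} {f} {g}
  W245: {f} {g}
  W246: {f} {g}
  W256: {c,f} {g}
  W345: {f} {g}
  W346: {f} {g}
  W356: {f} {g}
  W456: {f} {g}
  W1234: {f} {g}
  W1235: {f} {g}
  W1236: {f} {g}
  W1245: {f} {g}
  W1246: {f} {g}
  W1256: {c,f} {g}
  W1345: {f} {g}
  W1346: {f} {g}
  W1356: {f} {g}
  W1456: {f} {g}
  W2345: {f} {g}
  W2346: {f} {g}
  W2356: {f} {g}
  W2456: {f} {g}
  W3456: {f} {g}
  W12345: {f} {g}
  W12346: {f} {g}
  W12356: {f} {g}
  W12456: {f} {g}
  W13456: {f} {g}
  W23456: {f} {g}
  W123456: {f} {g}
C dims 18,36,42,30; δ0: rk 14, SNF 1^14; δ1: rk 22, SNF 1^22; δ2: rk 20, SNF 1^20
degree 0: 18−14−0 = 4 → Ȟ^0 ≅ Z^4
degree 1: 36−22−14 = 0 → Ȟ^1 ≅ 0
degree 2: 42−20−22 = 0 → Ȟ^2 ≅ 0

Ȟ^0 = Z^4; Ȟ^1 = 0; Ȟ^2 = 0


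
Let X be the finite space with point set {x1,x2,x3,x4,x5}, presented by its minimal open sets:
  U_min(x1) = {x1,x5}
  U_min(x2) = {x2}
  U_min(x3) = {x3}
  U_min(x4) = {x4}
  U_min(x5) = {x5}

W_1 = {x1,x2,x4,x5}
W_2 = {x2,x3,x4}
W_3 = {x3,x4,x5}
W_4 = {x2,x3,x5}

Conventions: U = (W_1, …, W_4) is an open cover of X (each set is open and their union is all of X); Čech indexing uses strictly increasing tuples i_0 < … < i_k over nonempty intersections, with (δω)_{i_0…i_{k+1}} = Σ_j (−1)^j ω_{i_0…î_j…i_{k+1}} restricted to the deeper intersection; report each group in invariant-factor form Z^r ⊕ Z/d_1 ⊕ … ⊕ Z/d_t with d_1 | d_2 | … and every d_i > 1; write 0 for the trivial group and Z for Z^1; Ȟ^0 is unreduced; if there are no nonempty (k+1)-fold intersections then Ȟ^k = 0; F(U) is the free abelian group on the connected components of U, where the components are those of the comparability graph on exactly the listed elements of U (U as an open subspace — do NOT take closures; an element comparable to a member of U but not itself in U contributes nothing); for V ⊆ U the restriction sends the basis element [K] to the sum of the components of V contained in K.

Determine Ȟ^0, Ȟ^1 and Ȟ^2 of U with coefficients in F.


Ȟ^0(U;F) ≅ Z^4,  Ȟ^1(U;F) ≅ 0,  Ȟ^2(U;F) ≅ 0

nonempty intersections:
  W12={x2,x4} W13={x4,x5} W14={x2,x5} W23={x3,x4} W24={x2,x3} W34={x3,x5}
  W123={x4} W124={x2} W134={x5} W234={x3}
components per intersection:
  W1: {x1,x5} {x2} {x4}
  W2: {x2} {x3} {x4}
  W3: {x3} {x4} {x5}
  W4: {x2} {x3} {x5}
  W12: {x2} {x4}
  W13: {x4} {x5}
  W14: {x2} {x5}
  W23: {x3} {x4}
  W24: {x2} {x3}
  W34: {x3} {x5}
  W123: {x4}
  W124: {x2}
  W134: {x5}
  W234: {x3}
C dims 12,12,4; δ0: rk 8, SNF 1^8; δ1: rk 4, SNF 1^4
Ȟ^0: (12−8)−0=4 ⇒ Z^4
Ȟ^1: (12−4)−8=0 ⇒ 0
Ȟ^2: (4−0)−4=0 ⇒ 0


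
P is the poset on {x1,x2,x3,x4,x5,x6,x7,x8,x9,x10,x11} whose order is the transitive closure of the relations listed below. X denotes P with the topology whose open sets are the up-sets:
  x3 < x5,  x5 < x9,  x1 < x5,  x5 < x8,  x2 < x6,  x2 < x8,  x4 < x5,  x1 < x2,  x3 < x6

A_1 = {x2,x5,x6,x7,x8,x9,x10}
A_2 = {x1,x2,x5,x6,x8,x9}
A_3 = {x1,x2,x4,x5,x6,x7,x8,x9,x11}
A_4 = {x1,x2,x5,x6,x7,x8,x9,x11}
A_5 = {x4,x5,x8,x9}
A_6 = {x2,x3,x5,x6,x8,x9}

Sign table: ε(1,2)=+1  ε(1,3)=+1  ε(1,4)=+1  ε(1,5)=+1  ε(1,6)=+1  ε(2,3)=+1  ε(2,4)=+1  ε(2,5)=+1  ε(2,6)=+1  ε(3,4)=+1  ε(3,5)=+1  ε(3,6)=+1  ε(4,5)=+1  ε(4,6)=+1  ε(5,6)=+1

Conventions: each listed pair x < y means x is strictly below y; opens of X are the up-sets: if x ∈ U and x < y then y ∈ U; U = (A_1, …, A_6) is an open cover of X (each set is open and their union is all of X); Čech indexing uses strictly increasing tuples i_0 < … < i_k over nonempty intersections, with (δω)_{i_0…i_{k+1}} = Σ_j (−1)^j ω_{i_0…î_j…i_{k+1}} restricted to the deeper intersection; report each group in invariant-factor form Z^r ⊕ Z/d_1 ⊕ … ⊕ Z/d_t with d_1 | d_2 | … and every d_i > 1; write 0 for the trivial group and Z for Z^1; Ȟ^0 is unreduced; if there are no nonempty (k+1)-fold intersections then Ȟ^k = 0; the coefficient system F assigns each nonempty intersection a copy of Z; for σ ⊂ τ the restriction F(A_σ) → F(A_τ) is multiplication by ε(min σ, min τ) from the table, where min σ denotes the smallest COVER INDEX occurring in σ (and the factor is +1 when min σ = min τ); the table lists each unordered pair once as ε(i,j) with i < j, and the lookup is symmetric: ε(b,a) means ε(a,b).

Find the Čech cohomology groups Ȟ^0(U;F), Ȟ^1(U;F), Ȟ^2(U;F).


Ȟ^0 ≅ Z, Ȟ^1 ≅ 0, Ȟ^2 ≅ 0

intersection data:
  A12={x2,x5,x6,x8,x9} A13={x2,x5,x6,x7,x8,x9} A14={x2,x5,x6,x7,x8,x9} A15={x5,x8,x9} A16={x2,x5,x6,x8,x9} A23={x1,x2,x5,x6,x8,x9} A24={x1,x2,x5,x6,x8,x9} A25={x5,x8,x9} A26={x2,x5,x6,x8,x9} A34={x1,x2,x5,x6,x7,x8,x9,x11} A35={x4,x5,x8,x9} A36={x2,x5,x6,x8,x9} A45={x5,x8,x9} A46={x2,x5,x6,x8,x9} A56={x5,x8,x9}
  A123={x2,x5,x6,x8,x9} A124={x2,x5,x6,x8,x9} A125={x5,x8,x9} A126={x2,x5,x6,x8,x9} A134={x2,x5,x6,x7,x8,x9} A135={x5,x8,x9} A136={x2,x5,x6,x8,x9} A145={x5,x8,x9} A146={x2,x5,x6,x8,x9} A156={x5,x8,x9} A234={x1,x2,x5,x6,x8,x9} A235={x5,x8,x9} A236={x2,x5,x6,x8,x9} A245={x5,x8,x9} A246={x2,x5,x6,x8,x9} A256={x5,x8,x9} A345={x5,x8,x9} A346={x2,x5,x6,x8,x9} A356={x5,x8,x9} A456={x5,x8,x9}
  A1234={x2,x5,x6,x8,x9} A1235={x5,x8,x9} A1236={x2,x5,x6,x8,x9} A1245={x5,x8,x9} A1246={x2,x5,x6,x8,x9} A1256={x5,x8,x9} A1345={x5,x8,x9} A1346={x2,x5,x6,x8,x9} A1356={x5,x8,x9} A1456={x5,x8,x9} A2345={x5,x8,x9} A2346={x2,x5,x6,x8,x9} A2356={x5,x8,x9} A2456={x5,x8,x9} A3456={x5,x8,x9}
  A12345={x5,x8,x9} A12346={x2,x5,x6,x8,x9} A12356={x5,x8,x9} A12456={x5,x8,x9} A13456={x5,x8,x9} A23456={x5,x8,x9}
  A123456={x5,x8,x9}
C dims 6,15,20,15; δ0: rk 5, SNF 1^5; δ1: rk 10, SNF 1^10; δ2: rk 10, SNF 1^10
Ȟ^0 = (6 − 5) − 0 = 1, so Ȟ^0 ≅ Z
Ȟ^1 = (15 − 10) − 5 = 0, so Ȟ^1 ≅ 0
Ȟ^2 = (20 − 10) − 10 = 0, so Ȟ^2 ≅ 0


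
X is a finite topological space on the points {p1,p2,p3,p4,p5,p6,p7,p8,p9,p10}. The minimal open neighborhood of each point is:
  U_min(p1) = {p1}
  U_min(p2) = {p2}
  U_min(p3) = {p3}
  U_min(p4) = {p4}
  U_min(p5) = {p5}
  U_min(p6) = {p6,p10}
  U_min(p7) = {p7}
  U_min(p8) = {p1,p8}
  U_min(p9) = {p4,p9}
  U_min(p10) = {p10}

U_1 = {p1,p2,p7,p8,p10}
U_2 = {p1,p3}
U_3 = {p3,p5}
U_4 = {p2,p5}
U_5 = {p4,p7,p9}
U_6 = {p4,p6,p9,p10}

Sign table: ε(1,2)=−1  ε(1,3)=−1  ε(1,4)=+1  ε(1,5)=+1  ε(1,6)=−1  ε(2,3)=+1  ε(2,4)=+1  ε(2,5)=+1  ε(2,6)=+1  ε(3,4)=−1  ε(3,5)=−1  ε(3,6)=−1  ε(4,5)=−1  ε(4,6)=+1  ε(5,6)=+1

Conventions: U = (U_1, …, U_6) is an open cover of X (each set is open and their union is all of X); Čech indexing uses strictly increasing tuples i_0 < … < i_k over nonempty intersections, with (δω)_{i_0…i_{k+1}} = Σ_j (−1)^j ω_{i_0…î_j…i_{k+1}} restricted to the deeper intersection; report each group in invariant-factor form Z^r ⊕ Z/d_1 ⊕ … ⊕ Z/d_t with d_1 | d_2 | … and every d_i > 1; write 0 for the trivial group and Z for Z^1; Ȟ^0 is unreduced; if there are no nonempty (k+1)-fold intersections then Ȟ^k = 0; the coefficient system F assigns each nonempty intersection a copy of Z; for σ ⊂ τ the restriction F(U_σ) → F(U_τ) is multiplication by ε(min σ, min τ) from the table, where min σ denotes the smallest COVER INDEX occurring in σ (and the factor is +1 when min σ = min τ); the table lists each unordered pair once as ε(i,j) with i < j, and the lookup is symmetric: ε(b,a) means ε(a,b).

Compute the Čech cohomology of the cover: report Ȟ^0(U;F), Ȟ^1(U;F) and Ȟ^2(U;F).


nerve of the cover:
  U12={p1} U14={p2} U15={p7} U16={p10} U23={p3} U34={p5} U56={p4,p9}
C dims 6,7; δ0: rk 6, SNF 1^5·2
Ȟ^0 = (6 − 6) − 0 = 0, so Ȟ^0 ≅ 0
Ȟ^1 = (7 − 0) − 6 = 1 plus torsion [2], so Ȟ^1 ≅ Z ⊕ Z/2
Ȟ^2 = (0 − 0) − 0 = 0, so Ȟ^2 ≅ 0

Ȟ^0 ≅ 0; Ȟ^1 ≅ Z ⊕ Z/2; Ȟ^2 ≅ 0


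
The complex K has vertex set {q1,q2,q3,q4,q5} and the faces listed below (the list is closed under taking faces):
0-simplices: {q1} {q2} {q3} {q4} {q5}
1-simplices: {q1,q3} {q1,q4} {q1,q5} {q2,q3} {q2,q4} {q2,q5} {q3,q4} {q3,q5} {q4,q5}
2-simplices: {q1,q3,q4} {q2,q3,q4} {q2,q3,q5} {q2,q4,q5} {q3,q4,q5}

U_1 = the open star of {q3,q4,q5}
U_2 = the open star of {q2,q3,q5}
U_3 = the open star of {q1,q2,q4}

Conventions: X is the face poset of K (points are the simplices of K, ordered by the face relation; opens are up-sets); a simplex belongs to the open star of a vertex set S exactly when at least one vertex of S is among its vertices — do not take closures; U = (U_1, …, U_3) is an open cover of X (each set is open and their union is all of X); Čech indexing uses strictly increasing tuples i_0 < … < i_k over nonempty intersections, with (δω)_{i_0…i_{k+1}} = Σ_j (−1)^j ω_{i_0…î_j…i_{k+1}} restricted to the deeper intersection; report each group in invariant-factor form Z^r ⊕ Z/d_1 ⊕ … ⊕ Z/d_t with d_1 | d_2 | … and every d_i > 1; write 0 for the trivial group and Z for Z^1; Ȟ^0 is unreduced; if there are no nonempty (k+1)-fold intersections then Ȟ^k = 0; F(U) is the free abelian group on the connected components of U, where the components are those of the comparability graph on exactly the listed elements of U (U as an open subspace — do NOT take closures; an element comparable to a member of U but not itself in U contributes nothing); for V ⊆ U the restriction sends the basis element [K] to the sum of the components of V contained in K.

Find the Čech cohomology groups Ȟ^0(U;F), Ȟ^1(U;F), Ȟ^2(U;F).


intersection data:
  U1={{q3},{q4},{q5},{q1,q3},{q1,q4},{q1,q5},{q2,q3},{q2,q4},{q2,q5},{q3,q4},{q3,q5},{q4,q5},{q1,q3,q4},{q2,q3,q4},{q2,q3,q5},{q2,q4,q5},{q3,q4,q5}} U2={{q2},{q3},{q5},{q1,q3},{q1,q5},{q2,q3},{q2,q4},{q2,q5},{q3,q4},{q3,q5},{q4,q5},{q1,q3,q4},{q2,q3,q4},{q2,q3,q5},{q2,q4,q5},{q3,q4,q5}} U3={{q1},{q2},{q4},{q1,q3},{q1,q4},{q1,q5},{q2,q3},{q2,q4},{q2,q5},{q3,q4},{q4,q5},{q1,q3,q4},{q2,q3,q4},{q2,q3,q5},{q2,q4,q5},{q3,q4,q5}}
  U12={{q3},{q5},{q1,q3},{q1,q5},{q2,q3},{q2,q4},{q2,q5},{q3,q4},{q3,q5},{q4,q5},{q1,q3,q4},{q2,q3,q4},{q2,q3,q5},{q2,q4,q5},{q3,q4,q5}} U13={{q4},{q1,q3},{q1,q4},{q1,q5},{q2,q3},{q2,q4},{q2,q5},{q3,q4},{q4,q5},{q1,q3,q4},{q2,q3,q4},{q2,q3,q5},{q2,q4,q5},{q3,q4,q5}} U23={{q2},{q1,q3},{q1,q5},{q2,q3},{q2,q4},{q2,q5},{q3,q4},{q4,q5},{q1,q3,q4},{q2,q3,q4},{q2,q3,q5},{q2,q4,q5},{q3,q4,q5}}
  U123={{q1,q3},{q1,q5},{q2,q3},{q2,q4},{q2,q5},{q3,q4},{q4,q5},{q1,q3,q4},{q2,q3,q4},{q2,q3,q5},{q2,q4,q5},{q3,q4,q5}}
components per intersection:
  U1: {{q3},{q4},{q5},{q1,q3},{q1,q4},{q1,q5},{q2,q3},{q2,q4},{q2,q5},{q3,q4},{q3,q5},{q4,q5},{q1,q3,q4},{q2,q3,q4},{q2,q3,q5},{q2,q4,q5},{q3,q4,q5}}
  U2: {{q2},{q3},{q5},{q1,q3},{q1,q5},{q2,q3},{q2,q4},{q2,q5},{q3,q4},{q3,q5},{q4,q5},{q1,q3,q4},{q2,q3,q4},{q2,q3,q5},{q2,q4,q5},{q3,q4,q5}}
  U3: {{q1},{q2},{q4},{q1,q3},{q1,q4},{q1,q5},{q2,q3},{q2,q4},{q2,q5},{q3,q4},{q4,q5},{q1,q3,q4},{q2,q3,q4},{q2,q3,q5},{q2,q4,q5},{q3,q4,q5}}
  U12: {{q3},{q5},{q1,q3},{q1,q5},{q2,q3},{q2,q4},{q2,q5},{q3,q4},{q3,q5},{q4,q5},{q1,q3,q4},{q2,q3,q4},{q2,q3,q5},{q2,q4,q5},{q3,q4,q5}}
  U13: {{q4},{q1,q3},{q1,q4},{q2,q3},{q2,q4},{q2,q5},{q3,q4},{q4,q5},{q1,q3,q4},{q2,q3,q4},{q2,q3,q5},{q2,q4,q5},{q3,q4,q5}} {{q1,q5}}
  U23: {{q2},{q1,q3},{q2,q3},{q2,q4},{q2,q5},{q3,q4},{q4,q5},{q1,q3,q4},{q2,q3,q4},{q2,q3,q5},{q2,q4,q5},{q3,q4,q5}} {{q1,q5}}
  U123: {{q1,q3},{q2,q3},{q2,q4},{q2,q5},{q3,q4},{q4,q5},{q1,q3,q4},{q2,q3,q4},{q2,q3,q5},{q2,q4,q5},{q3,q4,q5}} {{q1,q5}}
C dims 3,5,2; δ0: rk 2, SNF 1^2; δ1: rk 2, SNF 1^2
Ȟ^0 = (3 − 2) − 0 = 1, so Ȟ^0 ≅ Z
Ȟ^1 = (5 − 2) − 2 = 1, so Ȟ^1 ≅ Z
Ȟ^2 = (2 − 0) − 2 = 0, so Ȟ^2 ≅ 0

Ȟ^0 = Z; Ȟ^1 = Z; Ȟ^2 = 0


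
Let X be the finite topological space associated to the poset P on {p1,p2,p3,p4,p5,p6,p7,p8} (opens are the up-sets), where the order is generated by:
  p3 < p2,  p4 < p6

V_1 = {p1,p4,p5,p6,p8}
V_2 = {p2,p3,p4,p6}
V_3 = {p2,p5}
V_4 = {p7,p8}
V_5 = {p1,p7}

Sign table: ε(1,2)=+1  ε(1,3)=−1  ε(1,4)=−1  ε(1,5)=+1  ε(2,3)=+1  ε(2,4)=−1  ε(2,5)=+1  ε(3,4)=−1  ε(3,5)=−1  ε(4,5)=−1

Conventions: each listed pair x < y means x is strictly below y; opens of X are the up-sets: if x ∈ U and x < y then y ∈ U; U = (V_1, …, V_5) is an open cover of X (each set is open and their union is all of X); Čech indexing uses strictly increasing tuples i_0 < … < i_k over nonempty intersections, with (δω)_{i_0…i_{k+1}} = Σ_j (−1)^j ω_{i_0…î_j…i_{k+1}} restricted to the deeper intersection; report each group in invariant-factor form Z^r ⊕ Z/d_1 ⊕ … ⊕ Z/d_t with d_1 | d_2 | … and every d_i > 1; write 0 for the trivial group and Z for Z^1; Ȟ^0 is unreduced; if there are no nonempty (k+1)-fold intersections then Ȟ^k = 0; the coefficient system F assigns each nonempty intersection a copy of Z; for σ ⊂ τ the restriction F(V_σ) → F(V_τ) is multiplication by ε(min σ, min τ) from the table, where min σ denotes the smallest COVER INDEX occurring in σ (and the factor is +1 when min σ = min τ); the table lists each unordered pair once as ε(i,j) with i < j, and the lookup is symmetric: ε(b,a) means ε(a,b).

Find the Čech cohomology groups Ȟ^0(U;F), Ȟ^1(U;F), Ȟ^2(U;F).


Ȟ^0 ≅ 0,  Ȟ^1 ≅ Z ⊕ Z/2,  Ȟ^2 ≅ 0

nonempty intersections:
  V12={p4,p6} V13={p5} V14={p8} V15={p1} V23={p2} V45={p7}
C dims 5,6; δ0: rk 5, SNF 1^4·2
Ȟ^0: (5−5)−0=0 ⇒ 0
Ȟ^1: (6−0)−5=1 plus torsion [2] ⇒ Z ⊕ Z/2
Ȟ^2: (0−0)−0=0 ⇒ 0


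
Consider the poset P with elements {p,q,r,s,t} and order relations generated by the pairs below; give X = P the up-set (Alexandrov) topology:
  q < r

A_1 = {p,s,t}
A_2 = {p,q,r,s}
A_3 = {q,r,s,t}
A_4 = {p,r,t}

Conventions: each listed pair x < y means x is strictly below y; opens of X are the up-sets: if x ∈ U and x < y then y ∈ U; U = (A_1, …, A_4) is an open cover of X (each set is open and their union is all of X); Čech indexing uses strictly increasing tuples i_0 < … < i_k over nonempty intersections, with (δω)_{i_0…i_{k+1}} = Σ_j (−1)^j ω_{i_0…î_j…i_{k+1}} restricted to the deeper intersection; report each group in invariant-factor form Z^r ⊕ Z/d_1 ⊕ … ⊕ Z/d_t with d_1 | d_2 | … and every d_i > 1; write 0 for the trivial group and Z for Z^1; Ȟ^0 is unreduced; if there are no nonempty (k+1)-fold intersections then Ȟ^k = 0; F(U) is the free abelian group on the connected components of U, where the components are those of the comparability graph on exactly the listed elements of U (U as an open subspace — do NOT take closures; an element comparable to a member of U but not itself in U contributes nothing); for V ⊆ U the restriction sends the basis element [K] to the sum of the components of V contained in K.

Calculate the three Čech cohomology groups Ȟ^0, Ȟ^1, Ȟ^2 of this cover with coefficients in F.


nonempty overlaps:
  A12={p,s} A13={s,t} A14={p,t} A23={q,r,s} A24={p,r} A34={r,t}
  A123={s} A124={p} A134={t} A234={r}
components per intersection:
  A1: {p} {s} {t}
  A2: {p} {q,r} {s}
  A3: {q,r} {s} {t}
  A4: {p} {r} {t}
  A12: {p} {s}
  A13: {s} {t}
  A14: {p} {t}
  A23: {q,r} {s}
  A24: {p} {r}
  A34: {r} {t}
  A123: {s}
  A124: {p}
  A134: {t}
  A234: {r}
C dims 12,12,4; δ0: rk 8, SNF 1^8; δ1: rk 4, SNF 1^4
degree 0: 12−8−0 = 4 → Ȟ^0 ≅ Z^4
degree 1: 12−4−8 = 0 → Ȟ^1 ≅ 0
degree 2: 4−0−4 = 0 → Ȟ^2 ≅ 0

Ȟ^0 = Z^4, Ȟ^1 = 0 and Ȟ^2 = 0


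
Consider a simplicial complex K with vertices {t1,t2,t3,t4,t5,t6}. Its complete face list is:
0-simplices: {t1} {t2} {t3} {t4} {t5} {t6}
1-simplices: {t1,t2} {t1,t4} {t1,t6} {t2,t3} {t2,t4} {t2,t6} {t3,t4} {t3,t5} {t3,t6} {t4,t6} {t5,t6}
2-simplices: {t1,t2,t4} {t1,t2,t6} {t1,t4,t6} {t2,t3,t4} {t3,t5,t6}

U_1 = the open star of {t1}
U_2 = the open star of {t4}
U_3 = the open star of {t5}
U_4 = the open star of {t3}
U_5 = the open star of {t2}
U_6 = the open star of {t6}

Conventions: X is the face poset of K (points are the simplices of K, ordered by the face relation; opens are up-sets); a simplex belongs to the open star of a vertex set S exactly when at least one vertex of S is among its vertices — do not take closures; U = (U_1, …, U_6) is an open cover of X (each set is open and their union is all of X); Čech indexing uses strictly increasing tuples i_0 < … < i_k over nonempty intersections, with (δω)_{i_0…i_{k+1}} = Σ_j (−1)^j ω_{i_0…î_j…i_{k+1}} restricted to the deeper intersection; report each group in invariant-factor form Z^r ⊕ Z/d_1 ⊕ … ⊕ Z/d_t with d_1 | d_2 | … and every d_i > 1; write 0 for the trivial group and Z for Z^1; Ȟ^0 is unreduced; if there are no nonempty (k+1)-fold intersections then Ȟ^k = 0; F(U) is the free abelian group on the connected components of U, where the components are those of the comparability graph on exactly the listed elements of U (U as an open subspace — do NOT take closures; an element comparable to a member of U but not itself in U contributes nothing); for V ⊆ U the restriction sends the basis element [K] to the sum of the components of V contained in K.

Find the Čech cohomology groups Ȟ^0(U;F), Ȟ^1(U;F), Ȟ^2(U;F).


intersection data:
  U1={{t1},{t1,t2},{t1,t4},{t1,t6},{t1,t2,t4},{t1,t2,t6},{t1,t4,t6}} U2={{t4},{t1,t4},{t2,t4},{t3,t4},{t4,t6},{t1,t2,t4},{t1,t4,t6},{t2,t3,t4}} U3={{t5},{t3,t5},{t5,t6},{t3,t5,t6}} U4={{t3},{t2,t3},{t3,t4},{t3,t5},{t3,t6},{t2,t3,t4},{t3,t5,t6}} U5={{t2},{t1,t2},{t2,t3},{t2,t4},{t2,t6},{t1,t2,t4},{t1,t2,t6},{t2,t3,t4}} U6={{t6},{t1,t6},{t2,t6},{t3,t6},{t4,t6},{t5,t6},{t1,t2,t6},{t1,t4,t6},{t3,t5,t6}}
  U12={{t1,t4},{t1,t2,t4},{t1,t4,t6}} U15={{t1,t2},{t1,t2,t4},{t1,t2,t6}} U16={{t1,t6},{t1,t2,t6},{t1,t4,t6}} U24={{t3,t4},{t2,t3,t4}} U25={{t2,t4},{t1,t2,t4},{t2,t3,t4}} U26={{t4,t6},{t1,t4,t6}} U34={{t3,t5},{t3,t5,t6}} U36={{t5,t6},{t3,t5,t6}} U45={{t2,t3},{t2,t3,t4}} U46={{t3,t6},{t3,t5,t6}} U56={{t2,t6},{t1,t2,t6}}
  U125={{t1,t2,t4}} U126={{t1,t4,t6}} U156={{t1,t2,t6}} U245={{t2,t3,t4}} U346={{t3,t5,t6}}
components per intersection:
  U1: {{t1},{t1,t2},{t1,t4},{t1,t6},{t1,t2,t4},{t1,t2,t6},{t1,t4,t6}}
  U2: {{t4},{t1,t4},{t2,t4},{t3,t4},{t4,t6},{t1,t2,t4},{t1,t4,t6},{t2,t3,t4}}
  U3: {{t5},{t3,t5},{t5,t6},{t3,t5,t6}}
  U4: {{t3},{t2,t3},{t3,t4},{t3,t5},{t3,t6},{t2,t3,t4},{t3,t5,t6}}
  U5: {{t2},{t1,t2},{t2,t3},{t2,t4},{t2,t6},{t1,t2,t4},{t1,t2,t6},{t2,t3,t4}}
  U6: {{t6},{t1,t6},{t2,t6},{t3,t6},{t4,t6},{t5,t6},{t1,t2,t6},{t1,t4,t6},{t3,t5,t6}}
  U12: {{t1,t4},{t1,t2,t4},{t1,t4,t6}}
  U15: {{t1,t2},{t1,t2,t4},{t1,t2,t6}}
  U16: {{t1,t6},{t1,t2,t6},{t1,t4,t6}}
  U24: {{t3,t4},{t2,t3,t4}}
  U25: {{t2,t4},{t1,t2,t4},{t2,t3,t4}}
  U26: {{t4,t6},{t1,t4,t6}}
  U34: {{t3,t5},{t3,t5,t6}}
  U36: {{t5,t6},{t3,t5,t6}}
  U45: {{t2,t3},{t2,t3,t4}}
  U46: {{t3,t6},{t3,t5,t6}}
  U56: {{t2,t6},{t1,t2,t6}}
  U125: {{t1,t2,t4}}
  U126: {{t1,t4,t6}}
  U156: {{t1,t2,t6}}
  U245: {{t2,t3,t4}}
  U346: {{t3,t5,t6}}
C dims 6,11,5; δ0: rk 5, SNF 1^5; δ1: rk 5, SNF 1^5
Ȟ^0 = (6 − 5) − 0 = 1, so Ȟ^0 ≅ Z
Ȟ^1 = (11 − 5) − 5 = 1, so Ȟ^1 ≅ Z
Ȟ^2 = (5 − 0) − 5 = 0, so Ȟ^2 ≅ 0

Ȟ^0 ≅ Z; Ȟ^1 ≅ Z; Ȟ^2 ≅ 0


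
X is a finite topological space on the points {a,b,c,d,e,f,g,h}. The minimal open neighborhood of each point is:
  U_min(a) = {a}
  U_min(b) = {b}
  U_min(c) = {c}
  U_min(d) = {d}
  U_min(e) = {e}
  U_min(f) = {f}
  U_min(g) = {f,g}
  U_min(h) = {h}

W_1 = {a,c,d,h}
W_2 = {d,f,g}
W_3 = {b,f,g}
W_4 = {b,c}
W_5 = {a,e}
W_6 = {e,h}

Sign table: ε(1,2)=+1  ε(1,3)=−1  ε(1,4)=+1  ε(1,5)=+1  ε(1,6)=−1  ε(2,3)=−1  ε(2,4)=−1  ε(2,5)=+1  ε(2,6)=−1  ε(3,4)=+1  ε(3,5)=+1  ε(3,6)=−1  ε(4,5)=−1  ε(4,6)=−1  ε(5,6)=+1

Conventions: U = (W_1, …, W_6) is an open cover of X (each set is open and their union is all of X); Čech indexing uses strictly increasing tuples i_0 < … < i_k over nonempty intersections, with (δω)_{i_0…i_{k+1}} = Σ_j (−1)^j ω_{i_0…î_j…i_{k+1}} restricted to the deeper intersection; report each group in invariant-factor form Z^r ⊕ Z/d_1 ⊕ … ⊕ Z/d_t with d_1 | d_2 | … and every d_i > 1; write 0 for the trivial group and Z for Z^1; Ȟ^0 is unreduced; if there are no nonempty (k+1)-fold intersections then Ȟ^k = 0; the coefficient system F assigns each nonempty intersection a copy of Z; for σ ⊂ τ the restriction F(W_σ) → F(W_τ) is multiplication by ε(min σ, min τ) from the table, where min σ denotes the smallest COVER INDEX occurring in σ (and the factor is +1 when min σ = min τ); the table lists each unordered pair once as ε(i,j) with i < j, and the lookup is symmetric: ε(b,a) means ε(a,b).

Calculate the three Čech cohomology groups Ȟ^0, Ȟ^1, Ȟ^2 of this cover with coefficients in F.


nonempty intersections:
  W12={d} W14={c} W15={a} W16={h} W23={f,g} W34={b} W56={e}
C dims 6,7; δ0: rk 6, SNF 1^5·2
Ȟ^0: (6−6)−0=0 ⇒ 0
Ȟ^1: (7−0)−6=1 plus torsion [2] ⇒ Z ⊕ Z/2
Ȟ^2: (0−0)−0=0 ⇒ 0

Ȟ^0 ≅ 0,  Ȟ^1 ≅ Z ⊕ Z/2,  Ȟ^2 ≅ 0


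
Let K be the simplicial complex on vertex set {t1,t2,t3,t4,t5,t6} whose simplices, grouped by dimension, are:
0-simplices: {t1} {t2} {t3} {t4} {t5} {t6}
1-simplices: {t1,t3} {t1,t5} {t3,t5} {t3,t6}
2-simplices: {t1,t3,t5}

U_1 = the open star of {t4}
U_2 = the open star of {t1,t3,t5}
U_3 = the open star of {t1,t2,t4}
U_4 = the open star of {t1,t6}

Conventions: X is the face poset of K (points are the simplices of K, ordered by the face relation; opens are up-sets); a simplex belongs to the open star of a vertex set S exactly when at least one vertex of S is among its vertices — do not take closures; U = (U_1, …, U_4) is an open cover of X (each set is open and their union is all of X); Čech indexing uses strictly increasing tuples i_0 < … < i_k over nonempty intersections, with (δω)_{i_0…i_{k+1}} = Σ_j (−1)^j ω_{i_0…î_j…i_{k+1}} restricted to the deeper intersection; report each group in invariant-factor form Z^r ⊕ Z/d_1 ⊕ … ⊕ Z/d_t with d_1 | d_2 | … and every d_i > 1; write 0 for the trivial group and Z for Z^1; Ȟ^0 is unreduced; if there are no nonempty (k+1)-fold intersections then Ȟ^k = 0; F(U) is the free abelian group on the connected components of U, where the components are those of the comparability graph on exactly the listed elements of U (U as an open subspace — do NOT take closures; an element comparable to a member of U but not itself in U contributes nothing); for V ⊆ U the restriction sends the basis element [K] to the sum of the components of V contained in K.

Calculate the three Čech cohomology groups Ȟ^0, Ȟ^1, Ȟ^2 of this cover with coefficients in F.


Ȟ^0(U;F) ≅ Z^3,  Ȟ^1(U;F) ≅ 0,  Ȟ^2(U;F) ≅ 0

cover nerve:
  U1={{t4}} U2={{t1},{t3},{t5},{t1,t3},{t1,t5},{t3,t5},{t3,t6},{t1,t3,t5}} U3={{t1},{t2},{t4},{t1,t3},{t1,t5},{t1,t3,t5}} U4={{t1},{t6},{t1,t3},{t1,t5},{t3,t6},{t1,t3,t5}}
  U13={{t4}} U23={{t1},{t1,t3},{t1,t5},{t1,t3,t5}} U24={{t1},{t1,t3},{t1,t5},{t3,t6},{t1,t3,t5}} U34={{t1},{t1,t3},{t1,t5},{t1,t3,t5}}
  U234={{t1},{t1,t3},{t1,t5},{t1,t3,t5}}
components per intersection:
  U1: {{t4}}
  U2: {{t1},{t3},{t5},{t1,t3},{t1,t5},{t3,t5},{t3,t6},{t1,t3,t5}}
  U3: {{t1},{t1,t3},{t1,t5},{t1,t3,t5}} {{t2}} {{t4}}
  U4: {{t1},{t1,t3},{t1,t5},{t1,t3,t5}} {{t6},{t3,t6}}
  U13: {{t4}}
  U23: {{t1},{t1,t3},{t1,t5},{t1,t3,t5}}
  U24: {{t1},{t1,t3},{t1,t5},{t1,t3,t5}} {{t3,t6}}
  U34: {{t1},{t1,t3},{t1,t5},{t1,t3,t5}}
  U234: {{t1},{t1,t3},{t1,t5},{t1,t3,t5}}
C dims 7,5,1; δ0: rk 4, SNF 1^4; δ1: rk 1, SNF 1^1
Ȟ^0: (7−4)−0=3 ⇒ Z^3
Ȟ^1: (5−1)−4=0 ⇒ 0
Ȟ^2: (1−0)−1=0 ⇒ 0


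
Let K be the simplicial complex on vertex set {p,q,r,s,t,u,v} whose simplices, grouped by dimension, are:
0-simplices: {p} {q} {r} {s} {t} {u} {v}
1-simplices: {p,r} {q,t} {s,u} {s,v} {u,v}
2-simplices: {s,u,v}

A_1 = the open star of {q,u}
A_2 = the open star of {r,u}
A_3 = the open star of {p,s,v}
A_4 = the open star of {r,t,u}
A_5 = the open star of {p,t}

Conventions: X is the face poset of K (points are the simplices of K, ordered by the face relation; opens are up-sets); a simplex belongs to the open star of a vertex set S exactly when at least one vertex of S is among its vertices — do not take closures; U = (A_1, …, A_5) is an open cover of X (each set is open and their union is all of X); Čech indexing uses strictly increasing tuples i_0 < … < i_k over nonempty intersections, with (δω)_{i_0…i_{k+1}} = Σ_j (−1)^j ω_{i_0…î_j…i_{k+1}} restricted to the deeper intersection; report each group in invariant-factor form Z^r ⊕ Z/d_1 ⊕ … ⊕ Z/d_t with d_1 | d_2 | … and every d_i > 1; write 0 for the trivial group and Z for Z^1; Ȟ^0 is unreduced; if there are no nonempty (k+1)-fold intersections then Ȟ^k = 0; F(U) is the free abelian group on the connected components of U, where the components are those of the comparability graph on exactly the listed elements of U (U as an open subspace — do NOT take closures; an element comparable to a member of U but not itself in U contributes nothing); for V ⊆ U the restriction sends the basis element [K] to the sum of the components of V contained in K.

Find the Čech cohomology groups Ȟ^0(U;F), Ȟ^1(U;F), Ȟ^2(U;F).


nonempty overlaps:
  A1={{q},{u},{q,t},{s,u},{u,v},{s,u,v}} A2={{r},{u},{p,r},{s,u},{u,v},{s,u,v}} A3={{p},{s},{v},{p,r},{s,u},{s,v},{u,v},{s,u,v}} A4={{r},{t},{u},{p,r},{q,t},{s,u},{u,v},{s,u,v}} A5={{p},{t},{p,r},{q,t}}
  A12={{u},{s,u},{u,v},{s,u,v}} A13={{s,u},{u,v},{s,u,v}} A14={{u},{q,t},{s,u},{u,v},{s,u,v}} A15={{q,t}} A23={{p,r},{s,u},{u,v},{s,u,v}} A24={{r},{u},{p,r},{s,u},{u,v},{s,u,v}} A25={{p,r}} A34={{p,r},{s,u},{u,v},{s,u,v}} A35={{p},{p,r}} A45={{t},{p,r},{q,t}}
  A123={{s,u},{u,v},{s,u,v}} A124={{u},{s,u},{u,v},{s,u,v}} A134={{s,u},{u,v},{s,u,v}} A145={{q,t}} A234={{p,r},{s,u},{u,v},{s,u,v}} A235={{p,r}} A245={{p,r}} A345={{p,r}}
  A1234={{s,u},{u,v},{s,u,v}} A2345={{p,r}}
components per intersection:
  A1: {{q},{q,t}} {{u},{s,u},{u,v},{s,u,v}}
  A2: {{r},{p,r}} {{u},{s,u},{u,v},{s,u,v}}
  A3: {{p},{p,r}} {{s},{v},{s,u},{s,v},{u,v},{s,u,v}}
  A4: {{r},{p,r}} {{t},{q,t}} {{u},{s,u},{u,v},{s,u,v}}
  A5: {{p},{p,r}} {{t},{q,t}}
  A12: {{u},{s,u},{u,v},{s,u,v}}
  A13: {{s,u},{u,v},{s,u,v}}
  A14: {{u},{s,u},{u,v},{s,u,v}} {{q,t}}
  A15: {{q,t}}
  A23: {{p,r}} {{s,u},{u,v},{s,u,v}}
  A24: {{r},{p,r}} {{u},{s,u},{u,v},{s,u,v}}
  A25: {{p,r}}
  A34: {{p,r}} {{s,u},{u,v},{s,u,v}}
  A35: {{p},{p,r}}
  A45: {{t},{q,t}} {{p,r}}
  A123: {{s,u},{u,v},{s,u,v}}
  A124: {{u},{s,u},{u,v},{s,u,v}}
  A134: {{s,u},{u,v},{s,u,v}}
  A145: {{q,t}}
  A234: {{p,r}} {{s,u},{u,v},{s,u,v}}
  A235: {{p,r}}
  A245: {{p,r}}
  A345: {{p,r}}
  A1234: {{s,u},{u,v},{s,u,v}}
  A2345: {{p,r}}
C dims 11,15,9,2; δ0: rk 8, SNF 1^8; δ1: rk 7, SNF 1^7; δ2: rk 2, SNF 1^2
degree 0: 11−8−0 = 3 → Ȟ^0 ≅ Z^3
degree 1: 15−7−8 = 0 → Ȟ^1 ≅ 0
degree 2: 9−2−7 = 0 → Ȟ^2 ≅ 0

Ȟ^0(U;F) ≅ Z^3; Ȟ^1(U;F) ≅ 0; Ȟ^2(U;F) ≅ 0


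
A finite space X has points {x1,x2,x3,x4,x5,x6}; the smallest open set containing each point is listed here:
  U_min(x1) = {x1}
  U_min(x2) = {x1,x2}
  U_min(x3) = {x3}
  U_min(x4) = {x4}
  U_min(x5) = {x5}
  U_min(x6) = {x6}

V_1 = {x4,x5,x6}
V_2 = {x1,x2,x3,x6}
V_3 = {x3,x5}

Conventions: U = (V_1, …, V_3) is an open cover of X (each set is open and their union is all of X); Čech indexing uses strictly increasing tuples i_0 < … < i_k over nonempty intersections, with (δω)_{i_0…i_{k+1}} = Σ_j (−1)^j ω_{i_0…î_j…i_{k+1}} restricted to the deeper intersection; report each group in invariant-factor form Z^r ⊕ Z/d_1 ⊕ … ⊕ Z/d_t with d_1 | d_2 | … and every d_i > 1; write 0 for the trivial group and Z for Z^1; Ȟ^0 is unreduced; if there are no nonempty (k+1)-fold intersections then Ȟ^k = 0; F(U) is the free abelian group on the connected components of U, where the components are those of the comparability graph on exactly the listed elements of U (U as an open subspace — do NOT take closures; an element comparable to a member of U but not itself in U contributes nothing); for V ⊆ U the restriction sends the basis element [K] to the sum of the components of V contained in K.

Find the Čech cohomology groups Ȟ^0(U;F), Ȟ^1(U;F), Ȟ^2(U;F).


nonempty intersections:
  V12={x6} V13={x5} V23={x3}
components per intersection:
  V1: {x4} {x5} {x6}
  V2: {x1,x2} {x3} {x6}
  V3: {x3} {x5}
  V12: {x6}
  V13: {x5}
  V23: {x3}
C dims 8,3; δ0: rk 3, SNF 1^3
Ȟ^0: (8−3)−0=5 ⇒ Z^5
Ȟ^1: (3−0)−3=0 ⇒ 0
Ȟ^2: (0−0)−0=0 ⇒ 0

Ȟ^0(U;F) ≅ Z^5, Ȟ^1(U;F) ≅ 0 and Ȟ^2(U;F) ≅ 0


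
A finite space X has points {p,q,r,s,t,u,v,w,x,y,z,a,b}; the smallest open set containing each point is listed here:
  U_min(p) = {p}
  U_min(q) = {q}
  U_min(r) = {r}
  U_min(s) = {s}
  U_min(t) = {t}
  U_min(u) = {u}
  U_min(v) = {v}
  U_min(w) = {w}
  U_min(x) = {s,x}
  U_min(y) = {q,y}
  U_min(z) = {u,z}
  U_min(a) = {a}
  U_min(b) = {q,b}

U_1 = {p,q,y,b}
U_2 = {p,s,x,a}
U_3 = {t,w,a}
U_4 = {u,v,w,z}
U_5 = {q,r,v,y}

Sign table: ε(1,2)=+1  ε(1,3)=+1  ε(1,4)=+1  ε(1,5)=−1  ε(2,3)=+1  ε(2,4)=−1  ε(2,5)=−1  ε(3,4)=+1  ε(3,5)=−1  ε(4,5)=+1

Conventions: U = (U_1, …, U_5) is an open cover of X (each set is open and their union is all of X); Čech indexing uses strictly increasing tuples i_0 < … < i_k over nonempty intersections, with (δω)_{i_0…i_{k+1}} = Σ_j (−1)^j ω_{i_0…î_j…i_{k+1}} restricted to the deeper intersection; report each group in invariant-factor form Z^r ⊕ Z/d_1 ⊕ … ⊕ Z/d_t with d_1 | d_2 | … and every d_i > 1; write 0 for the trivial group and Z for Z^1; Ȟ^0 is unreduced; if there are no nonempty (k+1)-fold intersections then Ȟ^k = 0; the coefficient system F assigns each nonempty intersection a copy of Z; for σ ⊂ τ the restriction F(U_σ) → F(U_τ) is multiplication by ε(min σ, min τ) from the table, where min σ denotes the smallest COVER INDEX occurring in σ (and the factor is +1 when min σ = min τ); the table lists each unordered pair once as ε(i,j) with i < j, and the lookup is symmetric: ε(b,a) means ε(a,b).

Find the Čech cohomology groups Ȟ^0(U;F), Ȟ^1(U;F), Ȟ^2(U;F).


nerve simplices:
  U12={p} U15={q,y} U23={a} U34={w} U45={v}
C dims 5,5; δ0: rk 5, SNF 1^4·2
degree 0: 5−5−0 = 0 → Ȟ^0 ≅ 0
degree 1: 5−0−5 = 0 plus torsion [2] → Ȟ^1 ≅ Z/2
degree 2: 0−0−0 = 0 → Ȟ^2 ≅ 0

Ȟ^0 = 0; Ȟ^1 = Z/2; Ȟ^2 = 0


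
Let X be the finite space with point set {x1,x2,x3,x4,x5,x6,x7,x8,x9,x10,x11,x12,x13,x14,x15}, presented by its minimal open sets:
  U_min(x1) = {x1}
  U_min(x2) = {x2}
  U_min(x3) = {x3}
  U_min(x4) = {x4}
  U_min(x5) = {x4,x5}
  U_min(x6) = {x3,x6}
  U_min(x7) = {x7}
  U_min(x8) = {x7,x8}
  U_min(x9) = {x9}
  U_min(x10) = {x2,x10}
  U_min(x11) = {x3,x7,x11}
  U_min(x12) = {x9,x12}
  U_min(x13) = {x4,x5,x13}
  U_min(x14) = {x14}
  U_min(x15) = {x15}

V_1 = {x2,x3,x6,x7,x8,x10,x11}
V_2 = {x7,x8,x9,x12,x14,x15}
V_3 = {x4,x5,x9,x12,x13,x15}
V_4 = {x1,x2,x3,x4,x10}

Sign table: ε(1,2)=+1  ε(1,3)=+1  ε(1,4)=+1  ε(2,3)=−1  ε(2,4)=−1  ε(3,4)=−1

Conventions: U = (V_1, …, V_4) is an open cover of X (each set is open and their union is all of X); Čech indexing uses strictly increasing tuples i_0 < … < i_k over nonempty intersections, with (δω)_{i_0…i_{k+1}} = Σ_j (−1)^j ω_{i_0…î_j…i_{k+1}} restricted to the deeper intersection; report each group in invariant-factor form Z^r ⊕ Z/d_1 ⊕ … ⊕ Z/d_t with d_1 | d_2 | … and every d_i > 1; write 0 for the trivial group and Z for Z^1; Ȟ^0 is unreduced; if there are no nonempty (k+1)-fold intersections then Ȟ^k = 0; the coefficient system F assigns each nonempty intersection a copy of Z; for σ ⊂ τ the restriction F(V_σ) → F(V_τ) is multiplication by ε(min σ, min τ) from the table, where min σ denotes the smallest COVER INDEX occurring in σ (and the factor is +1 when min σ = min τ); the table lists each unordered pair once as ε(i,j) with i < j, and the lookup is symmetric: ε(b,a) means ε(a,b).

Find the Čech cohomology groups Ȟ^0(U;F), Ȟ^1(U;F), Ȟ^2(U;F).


Ȟ^0 = Z,  Ȟ^1 = Z,  Ȟ^2 = 0

nonempty intersections:
  V12={x7,x8} V14={x2,x3,x10} V23={x9,x12,x15} V34={x4}
C dims 4,4; δ0: rk 3, SNF 1^3
Ȟ^0: (4−3)−0=1 ⇒ Z
Ȟ^1: (4−0)−3=1 ⇒ Z
Ȟ^2: (0−0)−0=0 ⇒ 0


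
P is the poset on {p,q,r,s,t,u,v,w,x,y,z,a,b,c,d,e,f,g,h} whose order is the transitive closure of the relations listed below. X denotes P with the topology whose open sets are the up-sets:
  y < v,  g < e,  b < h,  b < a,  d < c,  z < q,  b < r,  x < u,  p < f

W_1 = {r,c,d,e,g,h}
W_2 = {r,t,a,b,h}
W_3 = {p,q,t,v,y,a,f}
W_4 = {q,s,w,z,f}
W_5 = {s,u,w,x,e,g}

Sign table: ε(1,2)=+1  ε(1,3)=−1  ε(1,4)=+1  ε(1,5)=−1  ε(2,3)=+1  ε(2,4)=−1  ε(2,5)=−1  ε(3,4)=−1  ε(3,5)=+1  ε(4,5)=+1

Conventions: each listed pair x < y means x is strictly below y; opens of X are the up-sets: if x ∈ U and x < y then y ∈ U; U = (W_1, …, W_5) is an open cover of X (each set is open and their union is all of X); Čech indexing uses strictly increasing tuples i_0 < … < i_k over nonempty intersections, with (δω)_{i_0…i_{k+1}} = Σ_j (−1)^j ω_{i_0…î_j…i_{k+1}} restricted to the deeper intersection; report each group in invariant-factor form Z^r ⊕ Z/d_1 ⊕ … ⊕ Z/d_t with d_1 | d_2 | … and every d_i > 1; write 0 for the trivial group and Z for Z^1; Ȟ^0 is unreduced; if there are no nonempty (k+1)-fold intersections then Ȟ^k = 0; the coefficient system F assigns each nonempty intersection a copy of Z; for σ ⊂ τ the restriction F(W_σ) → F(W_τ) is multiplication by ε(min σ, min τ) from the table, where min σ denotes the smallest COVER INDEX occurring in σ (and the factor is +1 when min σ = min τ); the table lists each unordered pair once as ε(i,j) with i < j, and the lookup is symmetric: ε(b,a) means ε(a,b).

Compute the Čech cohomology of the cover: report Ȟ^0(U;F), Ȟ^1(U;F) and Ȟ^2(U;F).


nonempty overlaps:
  W12={r,h} W15={e,g} W23={t,a} W34={q,f} W45={s,w}
C dims 5,5; δ0: rk 4, SNF 1^4
degree 0: 5−4−0 = 1 → Ȟ^0 ≅ Z
degree 1: 5−0−4 = 1 → Ȟ^1 ≅ Z
degree 2: 0−0−0 = 0 → Ȟ^2 ≅ 0

Ȟ^0 = Z, Ȟ^1 = Z and Ȟ^2 = 0


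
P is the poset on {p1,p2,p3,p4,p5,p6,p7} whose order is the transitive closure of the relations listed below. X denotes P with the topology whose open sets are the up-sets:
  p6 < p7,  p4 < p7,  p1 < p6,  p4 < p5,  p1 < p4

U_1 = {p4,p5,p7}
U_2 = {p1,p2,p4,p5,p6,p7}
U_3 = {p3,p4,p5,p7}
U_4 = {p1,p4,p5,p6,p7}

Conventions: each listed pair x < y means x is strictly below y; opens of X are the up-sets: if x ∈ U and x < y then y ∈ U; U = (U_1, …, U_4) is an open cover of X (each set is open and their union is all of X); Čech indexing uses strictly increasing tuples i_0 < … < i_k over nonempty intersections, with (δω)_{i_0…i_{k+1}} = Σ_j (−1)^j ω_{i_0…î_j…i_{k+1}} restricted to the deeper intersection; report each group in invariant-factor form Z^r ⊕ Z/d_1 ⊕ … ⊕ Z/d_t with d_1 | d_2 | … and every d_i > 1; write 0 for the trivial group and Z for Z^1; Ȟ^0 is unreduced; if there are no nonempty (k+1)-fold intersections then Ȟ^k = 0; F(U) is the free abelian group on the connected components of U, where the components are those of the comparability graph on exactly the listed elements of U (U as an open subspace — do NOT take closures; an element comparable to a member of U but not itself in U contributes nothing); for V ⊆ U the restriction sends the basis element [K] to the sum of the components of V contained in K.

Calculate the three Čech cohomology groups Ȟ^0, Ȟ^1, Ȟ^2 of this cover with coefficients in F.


cover nerve:
  U12={p4,p5,p7} U13={p4,p5,p7} U14={p4,p5,p7} U23={p4,p5,p7} U24={p1,p4,p5,p6,p7} U34={p4,p5,p7}
  U123={p4,p5,p7} U124={p4,p5,p7} U134={p4,p5,p7} U234={p4,p5,p7}
  U1234={p4,p5,p7}
components per intersection:
  U1: {p4,p5,p7}
  U2: {p1,p4,p5,p6,p7} {p2}
  U3: {p3} {p4,p5,p7}
  U4: {p1,p4,p5,p6,p7}
  U12: {p4,p5,p7}
  U13: {p4,p5,p7}
  U14: {p4,p5,p7}
  U23: {p4,p5,p7}
  U24: {p1,p4,p5,p6,p7}
  U34: {p4,p5,p7}
  U123: {p4,p5,p7}
  U124: {p4,p5,p7}
  U134: {p4,p5,p7}
  U234: {p4,p5,p7}
  U1234: {p4,p5,p7}
C dims 6,6,4,1; δ0: rk 3, SNF 1^3; δ1: rk 3, SNF 1^3; δ2: rk 1, SNF 1^1
Ȟ^0: (6−3)−0=3 ⇒ Z^3
Ȟ^1: (6−3)−3=0 ⇒ 0
Ȟ^2: (4−1)−3=0 ⇒ 0

Ȟ^0(U;F) ≅ Z^3, Ȟ^1(U;F) ≅ 0, Ȟ^2(U;F) ≅ 0


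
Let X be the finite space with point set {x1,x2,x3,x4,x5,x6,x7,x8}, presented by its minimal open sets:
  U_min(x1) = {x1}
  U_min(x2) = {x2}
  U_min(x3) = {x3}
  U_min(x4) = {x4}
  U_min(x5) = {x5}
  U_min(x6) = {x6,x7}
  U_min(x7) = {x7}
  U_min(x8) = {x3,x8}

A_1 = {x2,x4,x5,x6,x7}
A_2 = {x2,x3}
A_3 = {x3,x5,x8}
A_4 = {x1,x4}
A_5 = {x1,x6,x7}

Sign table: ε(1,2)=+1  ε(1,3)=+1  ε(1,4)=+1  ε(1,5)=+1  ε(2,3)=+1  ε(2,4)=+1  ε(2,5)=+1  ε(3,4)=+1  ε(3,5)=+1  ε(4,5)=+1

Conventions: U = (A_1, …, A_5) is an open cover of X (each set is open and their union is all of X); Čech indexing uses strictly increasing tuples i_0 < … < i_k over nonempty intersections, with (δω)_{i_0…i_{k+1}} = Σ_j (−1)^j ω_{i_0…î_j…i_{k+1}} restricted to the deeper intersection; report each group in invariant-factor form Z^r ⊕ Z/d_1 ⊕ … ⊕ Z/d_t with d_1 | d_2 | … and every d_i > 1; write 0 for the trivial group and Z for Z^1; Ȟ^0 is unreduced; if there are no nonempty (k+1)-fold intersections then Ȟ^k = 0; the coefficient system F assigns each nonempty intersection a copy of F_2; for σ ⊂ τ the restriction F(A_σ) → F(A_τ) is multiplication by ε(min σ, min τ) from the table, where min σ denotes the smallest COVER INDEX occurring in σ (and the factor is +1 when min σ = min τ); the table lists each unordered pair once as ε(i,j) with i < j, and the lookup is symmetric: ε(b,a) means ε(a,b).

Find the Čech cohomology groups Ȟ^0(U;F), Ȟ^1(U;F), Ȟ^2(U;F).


cover nerve:
  A12={x2} A13={x5} A14={x4} A15={x6,x7} A23={x3} A45={x1}
C dims 5,6; δ0: rk_F2 4
Ȟ^0: (5−4)−0=1 ⇒ Z/2
Ȟ^1: (6−0)−4=2 ⇒ Z/2 ⊕ Z/2
Ȟ^2: (0−0)−0=0 ⇒ 0

Ȟ^0(U;F) ≅ Z/2; Ȟ^1(U;F) ≅ Z/2 ⊕ Z/2; Ȟ^2(U;F) ≅ 0
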